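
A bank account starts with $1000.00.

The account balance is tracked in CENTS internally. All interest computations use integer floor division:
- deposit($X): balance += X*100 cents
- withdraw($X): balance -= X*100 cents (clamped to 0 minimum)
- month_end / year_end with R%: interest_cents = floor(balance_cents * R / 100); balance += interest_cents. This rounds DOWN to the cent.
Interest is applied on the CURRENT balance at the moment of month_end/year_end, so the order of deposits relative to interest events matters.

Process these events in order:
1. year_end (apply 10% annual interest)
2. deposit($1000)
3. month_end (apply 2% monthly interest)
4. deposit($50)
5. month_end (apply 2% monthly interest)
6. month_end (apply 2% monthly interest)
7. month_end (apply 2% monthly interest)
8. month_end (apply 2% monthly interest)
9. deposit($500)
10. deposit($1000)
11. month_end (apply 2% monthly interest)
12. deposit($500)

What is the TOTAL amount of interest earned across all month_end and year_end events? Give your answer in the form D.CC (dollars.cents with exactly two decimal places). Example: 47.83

After 1 (year_end (apply 10% annual interest)): balance=$1100.00 total_interest=$100.00
After 2 (deposit($1000)): balance=$2100.00 total_interest=$100.00
After 3 (month_end (apply 2% monthly interest)): balance=$2142.00 total_interest=$142.00
After 4 (deposit($50)): balance=$2192.00 total_interest=$142.00
After 5 (month_end (apply 2% monthly interest)): balance=$2235.84 total_interest=$185.84
After 6 (month_end (apply 2% monthly interest)): balance=$2280.55 total_interest=$230.55
After 7 (month_end (apply 2% monthly interest)): balance=$2326.16 total_interest=$276.16
After 8 (month_end (apply 2% monthly interest)): balance=$2372.68 total_interest=$322.68
After 9 (deposit($500)): balance=$2872.68 total_interest=$322.68
After 10 (deposit($1000)): balance=$3872.68 total_interest=$322.68
After 11 (month_end (apply 2% monthly interest)): balance=$3950.13 total_interest=$400.13
After 12 (deposit($500)): balance=$4450.13 total_interest=$400.13

Answer: 400.13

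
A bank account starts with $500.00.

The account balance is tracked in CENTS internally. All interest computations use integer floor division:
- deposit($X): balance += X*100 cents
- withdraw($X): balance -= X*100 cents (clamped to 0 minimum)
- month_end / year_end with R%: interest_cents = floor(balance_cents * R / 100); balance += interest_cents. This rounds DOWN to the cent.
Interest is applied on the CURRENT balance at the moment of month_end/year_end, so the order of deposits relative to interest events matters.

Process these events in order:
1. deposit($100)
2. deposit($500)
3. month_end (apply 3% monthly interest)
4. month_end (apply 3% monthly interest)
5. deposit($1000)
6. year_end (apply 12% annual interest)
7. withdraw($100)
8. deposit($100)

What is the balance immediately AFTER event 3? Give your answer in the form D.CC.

Answer: 1133.00

Derivation:
After 1 (deposit($100)): balance=$600.00 total_interest=$0.00
After 2 (deposit($500)): balance=$1100.00 total_interest=$0.00
After 3 (month_end (apply 3% monthly interest)): balance=$1133.00 total_interest=$33.00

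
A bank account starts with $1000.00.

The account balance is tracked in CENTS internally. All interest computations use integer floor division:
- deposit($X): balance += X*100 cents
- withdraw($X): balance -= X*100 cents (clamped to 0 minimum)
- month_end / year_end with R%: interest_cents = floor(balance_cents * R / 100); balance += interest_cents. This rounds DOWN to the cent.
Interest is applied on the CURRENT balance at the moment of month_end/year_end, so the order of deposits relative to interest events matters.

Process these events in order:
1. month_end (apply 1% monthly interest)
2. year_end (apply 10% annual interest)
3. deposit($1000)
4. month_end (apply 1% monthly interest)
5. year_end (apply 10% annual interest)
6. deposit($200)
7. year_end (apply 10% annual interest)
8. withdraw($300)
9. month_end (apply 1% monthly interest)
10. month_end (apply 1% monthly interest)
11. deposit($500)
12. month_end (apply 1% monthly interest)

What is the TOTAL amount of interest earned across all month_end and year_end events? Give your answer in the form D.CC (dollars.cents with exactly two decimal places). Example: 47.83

After 1 (month_end (apply 1% monthly interest)): balance=$1010.00 total_interest=$10.00
After 2 (year_end (apply 10% annual interest)): balance=$1111.00 total_interest=$111.00
After 3 (deposit($1000)): balance=$2111.00 total_interest=$111.00
After 4 (month_end (apply 1% monthly interest)): balance=$2132.11 total_interest=$132.11
After 5 (year_end (apply 10% annual interest)): balance=$2345.32 total_interest=$345.32
After 6 (deposit($200)): balance=$2545.32 total_interest=$345.32
After 7 (year_end (apply 10% annual interest)): balance=$2799.85 total_interest=$599.85
After 8 (withdraw($300)): balance=$2499.85 total_interest=$599.85
After 9 (month_end (apply 1% monthly interest)): balance=$2524.84 total_interest=$624.84
After 10 (month_end (apply 1% monthly interest)): balance=$2550.08 total_interest=$650.08
After 11 (deposit($500)): balance=$3050.08 total_interest=$650.08
After 12 (month_end (apply 1% monthly interest)): balance=$3080.58 total_interest=$680.58

Answer: 680.58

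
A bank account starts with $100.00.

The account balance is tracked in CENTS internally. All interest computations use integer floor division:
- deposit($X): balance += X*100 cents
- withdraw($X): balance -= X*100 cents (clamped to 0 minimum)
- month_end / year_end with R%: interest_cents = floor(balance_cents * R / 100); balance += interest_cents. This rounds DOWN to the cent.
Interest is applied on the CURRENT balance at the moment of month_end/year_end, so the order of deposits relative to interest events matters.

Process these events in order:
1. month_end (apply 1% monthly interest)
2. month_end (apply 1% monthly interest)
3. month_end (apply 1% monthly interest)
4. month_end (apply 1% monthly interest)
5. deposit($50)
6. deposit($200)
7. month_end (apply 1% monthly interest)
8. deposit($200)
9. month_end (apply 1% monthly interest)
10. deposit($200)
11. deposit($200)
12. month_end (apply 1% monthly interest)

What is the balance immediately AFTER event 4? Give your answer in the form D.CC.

Answer: 104.06

Derivation:
After 1 (month_end (apply 1% monthly interest)): balance=$101.00 total_interest=$1.00
After 2 (month_end (apply 1% monthly interest)): balance=$102.01 total_interest=$2.01
After 3 (month_end (apply 1% monthly interest)): balance=$103.03 total_interest=$3.03
After 4 (month_end (apply 1% monthly interest)): balance=$104.06 total_interest=$4.06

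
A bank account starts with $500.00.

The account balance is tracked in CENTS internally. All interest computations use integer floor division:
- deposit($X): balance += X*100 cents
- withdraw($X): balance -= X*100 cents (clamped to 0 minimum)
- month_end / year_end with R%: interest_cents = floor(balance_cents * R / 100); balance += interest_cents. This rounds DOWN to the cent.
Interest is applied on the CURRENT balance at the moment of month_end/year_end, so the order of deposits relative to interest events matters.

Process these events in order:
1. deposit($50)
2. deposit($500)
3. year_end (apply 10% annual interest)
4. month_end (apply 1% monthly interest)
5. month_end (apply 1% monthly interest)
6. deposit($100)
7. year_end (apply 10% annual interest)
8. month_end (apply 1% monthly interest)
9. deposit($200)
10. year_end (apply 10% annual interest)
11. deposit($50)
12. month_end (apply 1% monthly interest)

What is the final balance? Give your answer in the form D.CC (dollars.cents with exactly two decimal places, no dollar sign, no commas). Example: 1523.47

After 1 (deposit($50)): balance=$550.00 total_interest=$0.00
After 2 (deposit($500)): balance=$1050.00 total_interest=$0.00
After 3 (year_end (apply 10% annual interest)): balance=$1155.00 total_interest=$105.00
After 4 (month_end (apply 1% monthly interest)): balance=$1166.55 total_interest=$116.55
After 5 (month_end (apply 1% monthly interest)): balance=$1178.21 total_interest=$128.21
After 6 (deposit($100)): balance=$1278.21 total_interest=$128.21
After 7 (year_end (apply 10% annual interest)): balance=$1406.03 total_interest=$256.03
After 8 (month_end (apply 1% monthly interest)): balance=$1420.09 total_interest=$270.09
After 9 (deposit($200)): balance=$1620.09 total_interest=$270.09
After 10 (year_end (apply 10% annual interest)): balance=$1782.09 total_interest=$432.09
After 11 (deposit($50)): balance=$1832.09 total_interest=$432.09
After 12 (month_end (apply 1% monthly interest)): balance=$1850.41 total_interest=$450.41

Answer: 1850.41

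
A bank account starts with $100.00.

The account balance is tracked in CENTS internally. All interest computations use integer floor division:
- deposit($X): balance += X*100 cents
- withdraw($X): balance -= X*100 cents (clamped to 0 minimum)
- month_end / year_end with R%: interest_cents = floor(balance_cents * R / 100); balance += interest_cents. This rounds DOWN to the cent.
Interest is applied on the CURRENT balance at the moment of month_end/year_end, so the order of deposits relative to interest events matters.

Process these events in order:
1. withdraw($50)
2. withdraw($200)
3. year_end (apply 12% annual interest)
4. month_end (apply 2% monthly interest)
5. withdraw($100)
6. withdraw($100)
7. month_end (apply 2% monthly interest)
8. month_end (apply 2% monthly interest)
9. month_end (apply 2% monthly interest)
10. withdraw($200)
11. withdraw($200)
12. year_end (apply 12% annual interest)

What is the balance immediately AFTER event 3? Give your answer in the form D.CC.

After 1 (withdraw($50)): balance=$50.00 total_interest=$0.00
After 2 (withdraw($200)): balance=$0.00 total_interest=$0.00
After 3 (year_end (apply 12% annual interest)): balance=$0.00 total_interest=$0.00

Answer: 0.00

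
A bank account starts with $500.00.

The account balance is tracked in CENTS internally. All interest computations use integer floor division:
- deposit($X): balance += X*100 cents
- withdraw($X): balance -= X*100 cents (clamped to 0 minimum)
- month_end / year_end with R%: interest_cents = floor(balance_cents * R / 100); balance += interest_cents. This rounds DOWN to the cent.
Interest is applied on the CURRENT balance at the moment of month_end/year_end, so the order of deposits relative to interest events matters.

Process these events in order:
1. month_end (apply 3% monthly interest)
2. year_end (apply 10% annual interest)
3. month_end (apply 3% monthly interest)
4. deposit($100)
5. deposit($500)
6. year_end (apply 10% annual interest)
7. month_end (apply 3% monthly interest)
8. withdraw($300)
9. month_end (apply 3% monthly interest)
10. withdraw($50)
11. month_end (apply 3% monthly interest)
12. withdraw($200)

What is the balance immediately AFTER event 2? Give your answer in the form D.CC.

After 1 (month_end (apply 3% monthly interest)): balance=$515.00 total_interest=$15.00
After 2 (year_end (apply 10% annual interest)): balance=$566.50 total_interest=$66.50

Answer: 566.50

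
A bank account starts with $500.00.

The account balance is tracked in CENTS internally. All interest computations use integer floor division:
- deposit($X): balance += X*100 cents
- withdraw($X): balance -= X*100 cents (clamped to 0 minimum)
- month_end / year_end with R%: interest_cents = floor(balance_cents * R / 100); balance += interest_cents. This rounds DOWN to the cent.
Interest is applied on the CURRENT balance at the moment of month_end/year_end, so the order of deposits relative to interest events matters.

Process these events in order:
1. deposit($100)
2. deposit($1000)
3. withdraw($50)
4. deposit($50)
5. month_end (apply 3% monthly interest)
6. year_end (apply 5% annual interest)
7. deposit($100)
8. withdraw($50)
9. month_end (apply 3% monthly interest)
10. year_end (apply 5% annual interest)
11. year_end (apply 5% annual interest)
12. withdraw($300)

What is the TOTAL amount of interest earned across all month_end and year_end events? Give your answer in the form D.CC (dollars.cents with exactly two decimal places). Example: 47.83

Answer: 371.77

Derivation:
After 1 (deposit($100)): balance=$600.00 total_interest=$0.00
After 2 (deposit($1000)): balance=$1600.00 total_interest=$0.00
After 3 (withdraw($50)): balance=$1550.00 total_interest=$0.00
After 4 (deposit($50)): balance=$1600.00 total_interest=$0.00
After 5 (month_end (apply 3% monthly interest)): balance=$1648.00 total_interest=$48.00
After 6 (year_end (apply 5% annual interest)): balance=$1730.40 total_interest=$130.40
After 7 (deposit($100)): balance=$1830.40 total_interest=$130.40
After 8 (withdraw($50)): balance=$1780.40 total_interest=$130.40
After 9 (month_end (apply 3% monthly interest)): balance=$1833.81 total_interest=$183.81
After 10 (year_end (apply 5% annual interest)): balance=$1925.50 total_interest=$275.50
After 11 (year_end (apply 5% annual interest)): balance=$2021.77 total_interest=$371.77
After 12 (withdraw($300)): balance=$1721.77 total_interest=$371.77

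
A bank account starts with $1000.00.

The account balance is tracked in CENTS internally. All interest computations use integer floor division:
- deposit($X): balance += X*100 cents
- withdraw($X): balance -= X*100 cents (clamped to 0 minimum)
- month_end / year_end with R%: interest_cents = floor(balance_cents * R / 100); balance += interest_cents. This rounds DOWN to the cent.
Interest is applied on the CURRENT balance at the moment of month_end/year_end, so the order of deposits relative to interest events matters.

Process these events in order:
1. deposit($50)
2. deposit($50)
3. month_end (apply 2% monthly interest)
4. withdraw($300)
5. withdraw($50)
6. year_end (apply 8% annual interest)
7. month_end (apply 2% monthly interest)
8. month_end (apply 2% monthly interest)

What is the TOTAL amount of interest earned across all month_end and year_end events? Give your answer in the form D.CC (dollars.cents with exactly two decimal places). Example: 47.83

Answer: 117.43

Derivation:
After 1 (deposit($50)): balance=$1050.00 total_interest=$0.00
After 2 (deposit($50)): balance=$1100.00 total_interest=$0.00
After 3 (month_end (apply 2% monthly interest)): balance=$1122.00 total_interest=$22.00
After 4 (withdraw($300)): balance=$822.00 total_interest=$22.00
After 5 (withdraw($50)): balance=$772.00 total_interest=$22.00
After 6 (year_end (apply 8% annual interest)): balance=$833.76 total_interest=$83.76
After 7 (month_end (apply 2% monthly interest)): balance=$850.43 total_interest=$100.43
After 8 (month_end (apply 2% monthly interest)): balance=$867.43 total_interest=$117.43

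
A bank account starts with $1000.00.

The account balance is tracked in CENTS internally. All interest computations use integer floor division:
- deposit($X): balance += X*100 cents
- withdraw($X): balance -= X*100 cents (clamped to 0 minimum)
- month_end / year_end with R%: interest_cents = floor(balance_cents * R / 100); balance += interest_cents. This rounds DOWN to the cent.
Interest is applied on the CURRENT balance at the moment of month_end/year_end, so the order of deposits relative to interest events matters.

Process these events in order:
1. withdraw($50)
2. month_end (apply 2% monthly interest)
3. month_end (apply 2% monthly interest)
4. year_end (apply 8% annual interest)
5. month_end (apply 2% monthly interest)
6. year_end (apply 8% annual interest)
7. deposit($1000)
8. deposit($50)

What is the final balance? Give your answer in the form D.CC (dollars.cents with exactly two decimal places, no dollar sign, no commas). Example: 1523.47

Answer: 2225.89

Derivation:
After 1 (withdraw($50)): balance=$950.00 total_interest=$0.00
After 2 (month_end (apply 2% monthly interest)): balance=$969.00 total_interest=$19.00
After 3 (month_end (apply 2% monthly interest)): balance=$988.38 total_interest=$38.38
After 4 (year_end (apply 8% annual interest)): balance=$1067.45 total_interest=$117.45
After 5 (month_end (apply 2% monthly interest)): balance=$1088.79 total_interest=$138.79
After 6 (year_end (apply 8% annual interest)): balance=$1175.89 total_interest=$225.89
After 7 (deposit($1000)): balance=$2175.89 total_interest=$225.89
After 8 (deposit($50)): balance=$2225.89 total_interest=$225.89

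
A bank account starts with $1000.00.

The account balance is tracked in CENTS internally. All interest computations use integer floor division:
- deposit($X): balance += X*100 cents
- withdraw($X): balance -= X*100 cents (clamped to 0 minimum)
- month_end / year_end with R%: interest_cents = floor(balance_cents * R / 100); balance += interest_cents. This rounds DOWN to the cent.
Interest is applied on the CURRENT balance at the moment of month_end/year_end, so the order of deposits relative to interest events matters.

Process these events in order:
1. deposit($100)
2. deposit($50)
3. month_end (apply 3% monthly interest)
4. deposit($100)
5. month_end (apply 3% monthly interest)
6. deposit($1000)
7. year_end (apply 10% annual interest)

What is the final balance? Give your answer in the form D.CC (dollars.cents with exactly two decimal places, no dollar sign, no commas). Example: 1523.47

Answer: 2555.33

Derivation:
After 1 (deposit($100)): balance=$1100.00 total_interest=$0.00
After 2 (deposit($50)): balance=$1150.00 total_interest=$0.00
After 3 (month_end (apply 3% monthly interest)): balance=$1184.50 total_interest=$34.50
After 4 (deposit($100)): balance=$1284.50 total_interest=$34.50
After 5 (month_end (apply 3% monthly interest)): balance=$1323.03 total_interest=$73.03
After 6 (deposit($1000)): balance=$2323.03 total_interest=$73.03
After 7 (year_end (apply 10% annual interest)): balance=$2555.33 total_interest=$305.33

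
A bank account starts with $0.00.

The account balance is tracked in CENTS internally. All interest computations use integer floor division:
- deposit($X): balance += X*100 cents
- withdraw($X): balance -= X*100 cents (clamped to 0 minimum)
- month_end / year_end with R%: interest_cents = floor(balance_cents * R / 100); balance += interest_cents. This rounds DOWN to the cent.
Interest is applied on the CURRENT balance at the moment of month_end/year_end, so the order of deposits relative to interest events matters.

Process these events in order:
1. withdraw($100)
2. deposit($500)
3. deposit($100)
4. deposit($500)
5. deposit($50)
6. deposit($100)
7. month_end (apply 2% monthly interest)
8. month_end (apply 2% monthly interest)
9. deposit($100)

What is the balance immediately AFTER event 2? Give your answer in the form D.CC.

After 1 (withdraw($100)): balance=$0.00 total_interest=$0.00
After 2 (deposit($500)): balance=$500.00 total_interest=$0.00

Answer: 500.00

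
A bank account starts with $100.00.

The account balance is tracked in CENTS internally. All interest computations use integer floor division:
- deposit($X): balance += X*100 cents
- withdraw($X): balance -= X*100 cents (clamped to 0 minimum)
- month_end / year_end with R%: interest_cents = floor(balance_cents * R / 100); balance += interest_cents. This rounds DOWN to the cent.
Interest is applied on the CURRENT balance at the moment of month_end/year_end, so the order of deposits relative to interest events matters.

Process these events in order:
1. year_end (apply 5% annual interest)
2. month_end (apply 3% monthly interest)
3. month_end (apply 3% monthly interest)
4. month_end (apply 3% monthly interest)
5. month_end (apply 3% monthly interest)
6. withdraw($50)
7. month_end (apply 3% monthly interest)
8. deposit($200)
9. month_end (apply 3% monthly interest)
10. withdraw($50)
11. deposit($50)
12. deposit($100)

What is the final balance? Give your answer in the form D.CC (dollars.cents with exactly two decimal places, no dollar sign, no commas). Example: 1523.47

After 1 (year_end (apply 5% annual interest)): balance=$105.00 total_interest=$5.00
After 2 (month_end (apply 3% monthly interest)): balance=$108.15 total_interest=$8.15
After 3 (month_end (apply 3% monthly interest)): balance=$111.39 total_interest=$11.39
After 4 (month_end (apply 3% monthly interest)): balance=$114.73 total_interest=$14.73
After 5 (month_end (apply 3% monthly interest)): balance=$118.17 total_interest=$18.17
After 6 (withdraw($50)): balance=$68.17 total_interest=$18.17
After 7 (month_end (apply 3% monthly interest)): balance=$70.21 total_interest=$20.21
After 8 (deposit($200)): balance=$270.21 total_interest=$20.21
After 9 (month_end (apply 3% monthly interest)): balance=$278.31 total_interest=$28.31
After 10 (withdraw($50)): balance=$228.31 total_interest=$28.31
After 11 (deposit($50)): balance=$278.31 total_interest=$28.31
After 12 (deposit($100)): balance=$378.31 total_interest=$28.31

Answer: 378.31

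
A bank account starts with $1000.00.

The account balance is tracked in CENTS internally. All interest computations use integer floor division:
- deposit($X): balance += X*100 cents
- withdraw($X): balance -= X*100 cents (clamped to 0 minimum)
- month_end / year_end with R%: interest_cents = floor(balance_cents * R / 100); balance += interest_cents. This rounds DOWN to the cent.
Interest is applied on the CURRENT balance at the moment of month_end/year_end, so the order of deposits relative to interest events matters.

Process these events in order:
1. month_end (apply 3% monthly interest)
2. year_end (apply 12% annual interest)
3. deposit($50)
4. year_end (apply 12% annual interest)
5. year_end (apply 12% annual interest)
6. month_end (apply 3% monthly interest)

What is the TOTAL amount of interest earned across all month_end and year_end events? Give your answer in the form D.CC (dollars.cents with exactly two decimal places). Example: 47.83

After 1 (month_end (apply 3% monthly interest)): balance=$1030.00 total_interest=$30.00
After 2 (year_end (apply 12% annual interest)): balance=$1153.60 total_interest=$153.60
After 3 (deposit($50)): balance=$1203.60 total_interest=$153.60
After 4 (year_end (apply 12% annual interest)): balance=$1348.03 total_interest=$298.03
After 5 (year_end (apply 12% annual interest)): balance=$1509.79 total_interest=$459.79
After 6 (month_end (apply 3% monthly interest)): balance=$1555.08 total_interest=$505.08

Answer: 505.08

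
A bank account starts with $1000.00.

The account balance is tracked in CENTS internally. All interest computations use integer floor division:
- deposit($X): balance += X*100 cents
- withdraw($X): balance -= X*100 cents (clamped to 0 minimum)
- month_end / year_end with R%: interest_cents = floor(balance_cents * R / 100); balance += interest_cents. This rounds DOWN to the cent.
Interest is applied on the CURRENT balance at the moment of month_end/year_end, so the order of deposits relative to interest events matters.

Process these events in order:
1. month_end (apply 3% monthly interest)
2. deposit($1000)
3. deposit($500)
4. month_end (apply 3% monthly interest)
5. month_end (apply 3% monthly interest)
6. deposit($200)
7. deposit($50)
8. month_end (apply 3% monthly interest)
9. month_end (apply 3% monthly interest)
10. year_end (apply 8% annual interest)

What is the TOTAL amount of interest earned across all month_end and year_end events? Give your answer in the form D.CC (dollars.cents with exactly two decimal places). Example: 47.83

After 1 (month_end (apply 3% monthly interest)): balance=$1030.00 total_interest=$30.00
After 2 (deposit($1000)): balance=$2030.00 total_interest=$30.00
After 3 (deposit($500)): balance=$2530.00 total_interest=$30.00
After 4 (month_end (apply 3% monthly interest)): balance=$2605.90 total_interest=$105.90
After 5 (month_end (apply 3% monthly interest)): balance=$2684.07 total_interest=$184.07
After 6 (deposit($200)): balance=$2884.07 total_interest=$184.07
After 7 (deposit($50)): balance=$2934.07 total_interest=$184.07
After 8 (month_end (apply 3% monthly interest)): balance=$3022.09 total_interest=$272.09
After 9 (month_end (apply 3% monthly interest)): balance=$3112.75 total_interest=$362.75
After 10 (year_end (apply 8% annual interest)): balance=$3361.77 total_interest=$611.77

Answer: 611.77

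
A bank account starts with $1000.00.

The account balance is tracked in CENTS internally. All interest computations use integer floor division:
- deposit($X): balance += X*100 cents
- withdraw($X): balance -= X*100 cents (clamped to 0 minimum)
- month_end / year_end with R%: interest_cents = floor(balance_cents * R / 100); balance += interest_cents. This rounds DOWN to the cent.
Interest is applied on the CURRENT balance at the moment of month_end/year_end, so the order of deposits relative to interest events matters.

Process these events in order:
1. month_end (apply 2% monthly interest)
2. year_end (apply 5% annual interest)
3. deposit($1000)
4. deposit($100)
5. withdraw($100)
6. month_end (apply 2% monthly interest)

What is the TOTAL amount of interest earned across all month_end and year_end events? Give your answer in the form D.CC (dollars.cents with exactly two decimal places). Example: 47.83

After 1 (month_end (apply 2% monthly interest)): balance=$1020.00 total_interest=$20.00
After 2 (year_end (apply 5% annual interest)): balance=$1071.00 total_interest=$71.00
After 3 (deposit($1000)): balance=$2071.00 total_interest=$71.00
After 4 (deposit($100)): balance=$2171.00 total_interest=$71.00
After 5 (withdraw($100)): balance=$2071.00 total_interest=$71.00
After 6 (month_end (apply 2% monthly interest)): balance=$2112.42 total_interest=$112.42

Answer: 112.42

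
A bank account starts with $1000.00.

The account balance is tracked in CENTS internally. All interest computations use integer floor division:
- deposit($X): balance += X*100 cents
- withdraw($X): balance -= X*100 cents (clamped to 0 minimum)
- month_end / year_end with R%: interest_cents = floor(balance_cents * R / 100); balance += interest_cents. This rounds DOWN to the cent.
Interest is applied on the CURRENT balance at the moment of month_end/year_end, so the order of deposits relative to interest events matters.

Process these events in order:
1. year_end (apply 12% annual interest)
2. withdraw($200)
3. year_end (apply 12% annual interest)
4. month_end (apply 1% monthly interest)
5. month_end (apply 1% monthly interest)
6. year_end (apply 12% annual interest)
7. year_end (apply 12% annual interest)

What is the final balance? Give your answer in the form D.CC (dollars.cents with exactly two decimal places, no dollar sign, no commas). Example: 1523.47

After 1 (year_end (apply 12% annual interest)): balance=$1120.00 total_interest=$120.00
After 2 (withdraw($200)): balance=$920.00 total_interest=$120.00
After 3 (year_end (apply 12% annual interest)): balance=$1030.40 total_interest=$230.40
After 4 (month_end (apply 1% monthly interest)): balance=$1040.70 total_interest=$240.70
After 5 (month_end (apply 1% monthly interest)): balance=$1051.10 total_interest=$251.10
After 6 (year_end (apply 12% annual interest)): balance=$1177.23 total_interest=$377.23
After 7 (year_end (apply 12% annual interest)): balance=$1318.49 total_interest=$518.49

Answer: 1318.49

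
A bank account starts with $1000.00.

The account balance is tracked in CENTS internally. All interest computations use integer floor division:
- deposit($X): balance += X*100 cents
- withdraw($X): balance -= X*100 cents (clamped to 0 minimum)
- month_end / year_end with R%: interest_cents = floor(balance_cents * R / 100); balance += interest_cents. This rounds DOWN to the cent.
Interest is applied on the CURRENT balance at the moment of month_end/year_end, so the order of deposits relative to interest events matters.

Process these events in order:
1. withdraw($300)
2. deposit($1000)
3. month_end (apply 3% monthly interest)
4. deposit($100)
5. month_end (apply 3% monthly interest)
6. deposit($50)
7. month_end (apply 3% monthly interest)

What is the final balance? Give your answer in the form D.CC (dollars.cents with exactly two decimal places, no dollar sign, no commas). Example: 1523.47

After 1 (withdraw($300)): balance=$700.00 total_interest=$0.00
After 2 (deposit($1000)): balance=$1700.00 total_interest=$0.00
After 3 (month_end (apply 3% monthly interest)): balance=$1751.00 total_interest=$51.00
After 4 (deposit($100)): balance=$1851.00 total_interest=$51.00
After 5 (month_end (apply 3% monthly interest)): balance=$1906.53 total_interest=$106.53
After 6 (deposit($50)): balance=$1956.53 total_interest=$106.53
After 7 (month_end (apply 3% monthly interest)): balance=$2015.22 total_interest=$165.22

Answer: 2015.22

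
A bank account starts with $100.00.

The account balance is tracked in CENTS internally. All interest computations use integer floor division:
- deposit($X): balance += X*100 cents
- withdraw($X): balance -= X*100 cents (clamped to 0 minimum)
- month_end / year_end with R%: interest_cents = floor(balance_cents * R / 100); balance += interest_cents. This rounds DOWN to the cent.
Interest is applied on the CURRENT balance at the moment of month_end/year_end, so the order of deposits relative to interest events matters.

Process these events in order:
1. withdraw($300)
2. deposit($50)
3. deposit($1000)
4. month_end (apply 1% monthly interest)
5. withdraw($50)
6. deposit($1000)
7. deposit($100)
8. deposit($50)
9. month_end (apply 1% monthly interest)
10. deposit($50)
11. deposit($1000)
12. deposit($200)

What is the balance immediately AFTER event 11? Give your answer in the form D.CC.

After 1 (withdraw($300)): balance=$0.00 total_interest=$0.00
After 2 (deposit($50)): balance=$50.00 total_interest=$0.00
After 3 (deposit($1000)): balance=$1050.00 total_interest=$0.00
After 4 (month_end (apply 1% monthly interest)): balance=$1060.50 total_interest=$10.50
After 5 (withdraw($50)): balance=$1010.50 total_interest=$10.50
After 6 (deposit($1000)): balance=$2010.50 total_interest=$10.50
After 7 (deposit($100)): balance=$2110.50 total_interest=$10.50
After 8 (deposit($50)): balance=$2160.50 total_interest=$10.50
After 9 (month_end (apply 1% monthly interest)): balance=$2182.10 total_interest=$32.10
After 10 (deposit($50)): balance=$2232.10 total_interest=$32.10
After 11 (deposit($1000)): balance=$3232.10 total_interest=$32.10

Answer: 3232.10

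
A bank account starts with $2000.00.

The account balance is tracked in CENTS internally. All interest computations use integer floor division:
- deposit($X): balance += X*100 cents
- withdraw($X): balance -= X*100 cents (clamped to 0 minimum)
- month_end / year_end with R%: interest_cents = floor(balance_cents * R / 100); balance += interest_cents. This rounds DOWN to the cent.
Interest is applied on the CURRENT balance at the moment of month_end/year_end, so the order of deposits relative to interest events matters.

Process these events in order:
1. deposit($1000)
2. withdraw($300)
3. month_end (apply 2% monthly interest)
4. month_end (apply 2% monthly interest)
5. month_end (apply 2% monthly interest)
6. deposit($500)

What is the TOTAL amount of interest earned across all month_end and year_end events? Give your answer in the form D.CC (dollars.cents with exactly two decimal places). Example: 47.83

Answer: 165.26

Derivation:
After 1 (deposit($1000)): balance=$3000.00 total_interest=$0.00
After 2 (withdraw($300)): balance=$2700.00 total_interest=$0.00
After 3 (month_end (apply 2% monthly interest)): balance=$2754.00 total_interest=$54.00
After 4 (month_end (apply 2% monthly interest)): balance=$2809.08 total_interest=$109.08
After 5 (month_end (apply 2% monthly interest)): balance=$2865.26 total_interest=$165.26
After 6 (deposit($500)): balance=$3365.26 total_interest=$165.26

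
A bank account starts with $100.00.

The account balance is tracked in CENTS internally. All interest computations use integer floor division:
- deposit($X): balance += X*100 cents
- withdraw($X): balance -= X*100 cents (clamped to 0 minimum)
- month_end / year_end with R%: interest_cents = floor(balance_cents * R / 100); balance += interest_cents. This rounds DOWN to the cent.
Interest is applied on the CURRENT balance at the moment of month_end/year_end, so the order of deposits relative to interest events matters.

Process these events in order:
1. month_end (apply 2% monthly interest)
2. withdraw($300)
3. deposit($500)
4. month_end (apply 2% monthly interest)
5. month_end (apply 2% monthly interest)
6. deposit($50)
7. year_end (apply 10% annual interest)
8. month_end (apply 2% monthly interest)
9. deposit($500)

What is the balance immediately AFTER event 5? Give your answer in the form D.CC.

Answer: 520.20

Derivation:
After 1 (month_end (apply 2% monthly interest)): balance=$102.00 total_interest=$2.00
After 2 (withdraw($300)): balance=$0.00 total_interest=$2.00
After 3 (deposit($500)): balance=$500.00 total_interest=$2.00
After 4 (month_end (apply 2% monthly interest)): balance=$510.00 total_interest=$12.00
After 5 (month_end (apply 2% monthly interest)): balance=$520.20 total_interest=$22.20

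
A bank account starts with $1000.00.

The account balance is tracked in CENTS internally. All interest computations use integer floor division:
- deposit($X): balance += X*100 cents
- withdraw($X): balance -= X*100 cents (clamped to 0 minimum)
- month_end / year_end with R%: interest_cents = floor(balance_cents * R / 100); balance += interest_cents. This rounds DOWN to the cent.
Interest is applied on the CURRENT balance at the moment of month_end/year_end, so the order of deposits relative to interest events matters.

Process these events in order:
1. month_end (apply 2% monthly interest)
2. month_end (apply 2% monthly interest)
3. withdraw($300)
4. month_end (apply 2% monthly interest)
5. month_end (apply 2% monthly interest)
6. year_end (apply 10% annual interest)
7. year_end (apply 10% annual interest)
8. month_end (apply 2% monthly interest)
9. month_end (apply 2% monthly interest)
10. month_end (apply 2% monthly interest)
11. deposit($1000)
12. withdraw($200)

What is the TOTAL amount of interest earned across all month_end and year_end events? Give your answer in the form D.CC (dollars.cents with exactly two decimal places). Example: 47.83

Answer: 289.10

Derivation:
After 1 (month_end (apply 2% monthly interest)): balance=$1020.00 total_interest=$20.00
After 2 (month_end (apply 2% monthly interest)): balance=$1040.40 total_interest=$40.40
After 3 (withdraw($300)): balance=$740.40 total_interest=$40.40
After 4 (month_end (apply 2% monthly interest)): balance=$755.20 total_interest=$55.20
After 5 (month_end (apply 2% monthly interest)): balance=$770.30 total_interest=$70.30
After 6 (year_end (apply 10% annual interest)): balance=$847.33 total_interest=$147.33
After 7 (year_end (apply 10% annual interest)): balance=$932.06 total_interest=$232.06
After 8 (month_end (apply 2% monthly interest)): balance=$950.70 total_interest=$250.70
After 9 (month_end (apply 2% monthly interest)): balance=$969.71 total_interest=$269.71
After 10 (month_end (apply 2% monthly interest)): balance=$989.10 total_interest=$289.10
After 11 (deposit($1000)): balance=$1989.10 total_interest=$289.10
After 12 (withdraw($200)): balance=$1789.10 total_interest=$289.10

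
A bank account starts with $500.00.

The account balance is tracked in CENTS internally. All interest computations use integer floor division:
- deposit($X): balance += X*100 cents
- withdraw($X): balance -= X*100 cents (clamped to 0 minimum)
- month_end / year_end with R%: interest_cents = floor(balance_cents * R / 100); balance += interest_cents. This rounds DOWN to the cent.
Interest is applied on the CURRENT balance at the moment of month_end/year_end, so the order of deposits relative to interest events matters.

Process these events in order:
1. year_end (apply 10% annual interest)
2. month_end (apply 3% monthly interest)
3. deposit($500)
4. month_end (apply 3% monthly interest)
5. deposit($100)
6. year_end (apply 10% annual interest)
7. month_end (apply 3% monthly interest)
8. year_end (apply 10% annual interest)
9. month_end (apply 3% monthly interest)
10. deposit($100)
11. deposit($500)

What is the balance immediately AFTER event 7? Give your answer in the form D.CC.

Answer: 1357.87

Derivation:
After 1 (year_end (apply 10% annual interest)): balance=$550.00 total_interest=$50.00
After 2 (month_end (apply 3% monthly interest)): balance=$566.50 total_interest=$66.50
After 3 (deposit($500)): balance=$1066.50 total_interest=$66.50
After 4 (month_end (apply 3% monthly interest)): balance=$1098.49 total_interest=$98.49
After 5 (deposit($100)): balance=$1198.49 total_interest=$98.49
After 6 (year_end (apply 10% annual interest)): balance=$1318.33 total_interest=$218.33
After 7 (month_end (apply 3% monthly interest)): balance=$1357.87 total_interest=$257.87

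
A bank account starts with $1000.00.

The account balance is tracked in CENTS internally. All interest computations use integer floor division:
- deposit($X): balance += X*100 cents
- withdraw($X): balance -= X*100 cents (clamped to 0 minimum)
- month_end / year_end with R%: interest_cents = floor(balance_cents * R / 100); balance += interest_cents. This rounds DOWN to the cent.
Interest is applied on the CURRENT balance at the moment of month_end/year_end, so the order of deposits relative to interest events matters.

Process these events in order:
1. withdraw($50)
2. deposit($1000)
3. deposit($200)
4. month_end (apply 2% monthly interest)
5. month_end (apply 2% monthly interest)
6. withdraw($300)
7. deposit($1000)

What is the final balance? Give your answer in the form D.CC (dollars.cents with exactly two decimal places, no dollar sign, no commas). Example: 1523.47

Answer: 2936.86

Derivation:
After 1 (withdraw($50)): balance=$950.00 total_interest=$0.00
After 2 (deposit($1000)): balance=$1950.00 total_interest=$0.00
After 3 (deposit($200)): balance=$2150.00 total_interest=$0.00
After 4 (month_end (apply 2% monthly interest)): balance=$2193.00 total_interest=$43.00
After 5 (month_end (apply 2% monthly interest)): balance=$2236.86 total_interest=$86.86
After 6 (withdraw($300)): balance=$1936.86 total_interest=$86.86
After 7 (deposit($1000)): balance=$2936.86 total_interest=$86.86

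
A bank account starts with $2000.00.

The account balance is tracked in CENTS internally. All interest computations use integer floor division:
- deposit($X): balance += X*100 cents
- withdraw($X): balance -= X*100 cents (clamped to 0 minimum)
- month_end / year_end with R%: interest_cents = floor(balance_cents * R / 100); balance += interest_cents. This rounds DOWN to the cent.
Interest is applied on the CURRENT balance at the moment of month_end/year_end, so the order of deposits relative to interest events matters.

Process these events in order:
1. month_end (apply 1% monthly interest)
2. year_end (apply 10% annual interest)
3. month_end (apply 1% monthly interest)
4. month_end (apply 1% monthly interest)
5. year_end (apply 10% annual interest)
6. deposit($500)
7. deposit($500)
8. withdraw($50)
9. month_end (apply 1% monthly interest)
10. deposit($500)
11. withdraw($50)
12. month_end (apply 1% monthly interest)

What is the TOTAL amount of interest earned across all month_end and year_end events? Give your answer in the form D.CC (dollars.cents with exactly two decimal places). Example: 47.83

Answer: 567.02

Derivation:
After 1 (month_end (apply 1% monthly interest)): balance=$2020.00 total_interest=$20.00
After 2 (year_end (apply 10% annual interest)): balance=$2222.00 total_interest=$222.00
After 3 (month_end (apply 1% monthly interest)): balance=$2244.22 total_interest=$244.22
After 4 (month_end (apply 1% monthly interest)): balance=$2266.66 total_interest=$266.66
After 5 (year_end (apply 10% annual interest)): balance=$2493.32 total_interest=$493.32
After 6 (deposit($500)): balance=$2993.32 total_interest=$493.32
After 7 (deposit($500)): balance=$3493.32 total_interest=$493.32
After 8 (withdraw($50)): balance=$3443.32 total_interest=$493.32
After 9 (month_end (apply 1% monthly interest)): balance=$3477.75 total_interest=$527.75
After 10 (deposit($500)): balance=$3977.75 total_interest=$527.75
After 11 (withdraw($50)): balance=$3927.75 total_interest=$527.75
After 12 (month_end (apply 1% monthly interest)): balance=$3967.02 total_interest=$567.02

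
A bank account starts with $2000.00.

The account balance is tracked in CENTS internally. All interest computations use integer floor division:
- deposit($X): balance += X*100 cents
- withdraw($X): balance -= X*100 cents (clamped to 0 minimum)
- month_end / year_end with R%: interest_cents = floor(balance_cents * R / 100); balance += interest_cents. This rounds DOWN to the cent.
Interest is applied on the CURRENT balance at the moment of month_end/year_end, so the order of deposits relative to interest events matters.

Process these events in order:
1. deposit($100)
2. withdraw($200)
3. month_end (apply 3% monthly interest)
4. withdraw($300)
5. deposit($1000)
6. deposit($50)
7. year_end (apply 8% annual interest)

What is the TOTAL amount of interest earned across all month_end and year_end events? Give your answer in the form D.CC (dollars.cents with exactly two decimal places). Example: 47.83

After 1 (deposit($100)): balance=$2100.00 total_interest=$0.00
After 2 (withdraw($200)): balance=$1900.00 total_interest=$0.00
After 3 (month_end (apply 3% monthly interest)): balance=$1957.00 total_interest=$57.00
After 4 (withdraw($300)): balance=$1657.00 total_interest=$57.00
After 5 (deposit($1000)): balance=$2657.00 total_interest=$57.00
After 6 (deposit($50)): balance=$2707.00 total_interest=$57.00
After 7 (year_end (apply 8% annual interest)): balance=$2923.56 total_interest=$273.56

Answer: 273.56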